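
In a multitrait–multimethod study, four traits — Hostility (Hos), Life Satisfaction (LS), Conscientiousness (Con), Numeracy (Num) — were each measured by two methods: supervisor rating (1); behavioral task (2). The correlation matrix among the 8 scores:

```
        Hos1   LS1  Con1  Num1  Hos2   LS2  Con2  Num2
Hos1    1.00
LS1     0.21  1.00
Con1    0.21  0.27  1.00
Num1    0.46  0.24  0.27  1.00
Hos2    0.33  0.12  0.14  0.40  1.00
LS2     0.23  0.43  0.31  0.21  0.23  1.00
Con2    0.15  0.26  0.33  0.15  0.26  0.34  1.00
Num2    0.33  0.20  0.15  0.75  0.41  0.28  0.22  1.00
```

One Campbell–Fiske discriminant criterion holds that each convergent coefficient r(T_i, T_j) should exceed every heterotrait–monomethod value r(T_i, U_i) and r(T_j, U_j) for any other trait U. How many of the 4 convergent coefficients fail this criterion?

Convergent coefficients and their comparison sets:
Hos (methods 1·2): 0.33 vs {0.21, 0.23, 0.21, 0.26, 0.46, 0.41} → fail.
LS (methods 1·2): 0.43 vs {0.21, 0.23, 0.27, 0.34, 0.24, 0.28} → pass.
Con (methods 1·2): 0.33 vs {0.21, 0.26, 0.27, 0.34, 0.27, 0.22} → fail.
Num (methods 1·2): 0.75 vs {0.46, 0.41, 0.24, 0.28, 0.27, 0.22} → pass.
2 of 4 fail.

2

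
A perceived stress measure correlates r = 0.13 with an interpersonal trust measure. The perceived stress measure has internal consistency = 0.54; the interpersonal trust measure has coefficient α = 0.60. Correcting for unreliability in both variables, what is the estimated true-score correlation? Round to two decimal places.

r_true = r_obs / √(r_xx · r_yy) = 0.13 / √(0.54 × 0.60) = 0.13 / √0.3240 = 0.13 / 0.5692 ≈ 0.23.

0.23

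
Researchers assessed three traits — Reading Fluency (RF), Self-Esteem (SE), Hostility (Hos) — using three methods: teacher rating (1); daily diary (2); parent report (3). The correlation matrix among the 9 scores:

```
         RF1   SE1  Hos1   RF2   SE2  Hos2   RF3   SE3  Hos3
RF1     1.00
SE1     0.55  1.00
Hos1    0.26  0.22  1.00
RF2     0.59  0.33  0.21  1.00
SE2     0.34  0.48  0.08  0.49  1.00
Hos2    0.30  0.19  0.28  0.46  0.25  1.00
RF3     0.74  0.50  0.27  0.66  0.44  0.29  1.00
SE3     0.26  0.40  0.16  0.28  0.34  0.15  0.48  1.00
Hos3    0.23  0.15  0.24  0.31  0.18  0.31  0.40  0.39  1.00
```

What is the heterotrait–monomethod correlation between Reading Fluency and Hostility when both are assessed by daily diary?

Different traits, same method: r(RF2, Hos2) = 0.46.

0.46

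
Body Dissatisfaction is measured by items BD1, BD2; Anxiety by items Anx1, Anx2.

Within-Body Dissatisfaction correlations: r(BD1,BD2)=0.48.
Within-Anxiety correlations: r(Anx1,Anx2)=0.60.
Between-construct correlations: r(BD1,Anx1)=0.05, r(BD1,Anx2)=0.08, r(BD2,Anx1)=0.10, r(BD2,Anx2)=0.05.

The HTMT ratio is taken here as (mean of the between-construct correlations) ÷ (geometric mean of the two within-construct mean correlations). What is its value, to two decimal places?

Mean heterotrait r = 0.28/4 = 0.0700.
Mean within-BD = 0.48/1 = 0.4800; mean within-Anx = 0.60/1 = 0.6000.
Geometric mean = √(0.4800 × 0.6000) = 0.5367.
HTMT = 0.0700 / 0.5367 = 0.13.

0.13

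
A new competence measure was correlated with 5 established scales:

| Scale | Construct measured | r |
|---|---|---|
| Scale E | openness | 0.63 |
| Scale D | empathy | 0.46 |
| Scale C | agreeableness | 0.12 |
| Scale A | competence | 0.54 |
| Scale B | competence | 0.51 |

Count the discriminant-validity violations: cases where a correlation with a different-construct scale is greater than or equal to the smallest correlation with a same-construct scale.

1

Convergent (same construct = competence): Scale A, Scale B.
Smallest convergent = 0.51. Discriminant values: 0.63, 0.46, 0.12; count ≥ 0.51 → 1.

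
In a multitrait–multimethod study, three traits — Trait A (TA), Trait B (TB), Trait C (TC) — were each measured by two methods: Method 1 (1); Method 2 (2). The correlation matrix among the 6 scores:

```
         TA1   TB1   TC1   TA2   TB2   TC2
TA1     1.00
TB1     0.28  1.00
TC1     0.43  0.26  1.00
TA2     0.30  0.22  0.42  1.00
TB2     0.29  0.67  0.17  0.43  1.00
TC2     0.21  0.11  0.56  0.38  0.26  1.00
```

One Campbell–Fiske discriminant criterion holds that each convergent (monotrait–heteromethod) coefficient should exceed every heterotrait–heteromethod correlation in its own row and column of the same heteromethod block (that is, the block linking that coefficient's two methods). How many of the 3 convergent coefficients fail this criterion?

Each convergent coefficient versus the relevant comparison correlations:
TA (methods 1·2): 0.30 vs {0.29, 0.22, 0.21, 0.42} → fail.
TB (methods 1·2): 0.67 vs {0.22, 0.29, 0.11, 0.17} → pass.
TC (methods 1·2): 0.56 vs {0.42, 0.21, 0.17, 0.11} → pass.
1 of 3 fail.

1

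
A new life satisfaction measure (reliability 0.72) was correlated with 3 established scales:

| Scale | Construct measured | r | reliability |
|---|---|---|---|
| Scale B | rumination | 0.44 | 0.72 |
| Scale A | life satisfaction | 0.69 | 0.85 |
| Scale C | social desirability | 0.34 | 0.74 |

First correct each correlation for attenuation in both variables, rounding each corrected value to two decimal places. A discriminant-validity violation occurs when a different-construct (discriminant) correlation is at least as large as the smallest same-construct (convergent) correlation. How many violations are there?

Disattenuated r (r / √(r_scale · r_new)):
  Scale B (disc): 0.44 / √(0.72·0.72) = 0.61
  Scale A (conv): 0.69 / √(0.85·0.72) = 0.88
  Scale C (disc): 0.34 / √(0.74·0.72) = 0.47
Smallest convergent = 0.88. Discriminant values: 0.61, 0.47; count ≥ 0.88 → 0.

0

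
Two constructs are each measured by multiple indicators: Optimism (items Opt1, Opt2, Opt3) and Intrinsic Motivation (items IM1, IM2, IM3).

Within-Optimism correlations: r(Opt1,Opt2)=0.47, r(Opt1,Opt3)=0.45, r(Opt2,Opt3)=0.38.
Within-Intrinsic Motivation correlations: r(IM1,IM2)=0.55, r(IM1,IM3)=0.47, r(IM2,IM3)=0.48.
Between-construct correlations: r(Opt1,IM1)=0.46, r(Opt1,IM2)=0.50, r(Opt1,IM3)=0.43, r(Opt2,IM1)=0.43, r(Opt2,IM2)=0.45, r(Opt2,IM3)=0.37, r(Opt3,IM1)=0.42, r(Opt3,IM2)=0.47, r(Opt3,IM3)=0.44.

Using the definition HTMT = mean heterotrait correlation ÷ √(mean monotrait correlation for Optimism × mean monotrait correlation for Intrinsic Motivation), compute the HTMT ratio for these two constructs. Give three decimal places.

0.948

Mean between = 3.97/9 = 0.4411.
Mean within-Opt = 1.30/3 = 0.4333; mean within-IM = 1.50/3 = 0.5000.
Geometric mean = √(0.4333 × 0.5000) = 0.4655.
HTMT = 0.4411 / 0.4655 = 0.948.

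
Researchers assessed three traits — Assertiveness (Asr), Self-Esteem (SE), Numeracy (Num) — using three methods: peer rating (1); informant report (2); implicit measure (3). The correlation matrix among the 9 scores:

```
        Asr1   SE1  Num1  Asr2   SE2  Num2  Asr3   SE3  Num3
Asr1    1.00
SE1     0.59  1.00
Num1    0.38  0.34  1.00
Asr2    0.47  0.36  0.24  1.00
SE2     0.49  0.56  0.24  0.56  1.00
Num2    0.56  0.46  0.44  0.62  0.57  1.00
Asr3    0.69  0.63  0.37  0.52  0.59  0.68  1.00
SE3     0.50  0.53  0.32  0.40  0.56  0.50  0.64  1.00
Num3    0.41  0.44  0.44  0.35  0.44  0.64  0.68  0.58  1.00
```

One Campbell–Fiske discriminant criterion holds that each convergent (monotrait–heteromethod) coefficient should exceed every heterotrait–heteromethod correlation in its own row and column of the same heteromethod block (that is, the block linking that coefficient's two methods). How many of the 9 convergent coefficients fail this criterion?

Convergent coefficients and their comparison sets:
Asr (methods 1·2): 0.47 vs {0.49, 0.36, 0.56, 0.24} → fail.
Asr (methods 1·3): 0.69 vs {0.50, 0.63, 0.41, 0.37} → pass.
Asr (methods 2·3): 0.52 vs {0.40, 0.59, 0.35, 0.68} → fail.
SE (methods 1·2): 0.56 vs {0.36, 0.49, 0.46, 0.24} → pass.
SE (methods 1·3): 0.53 vs {0.63, 0.50, 0.44, 0.32} → fail.
SE (methods 2·3): 0.56 vs {0.59, 0.40, 0.44, 0.50} → fail.
Num (methods 1·2): 0.44 vs {0.24, 0.56, 0.24, 0.46} → fail.
Num (methods 1·3): 0.44 vs {0.37, 0.41, 0.32, 0.44} → fail.
Num (methods 2·3): 0.64 vs {0.68, 0.35, 0.50, 0.44} → fail.
7 of 9 fail.

7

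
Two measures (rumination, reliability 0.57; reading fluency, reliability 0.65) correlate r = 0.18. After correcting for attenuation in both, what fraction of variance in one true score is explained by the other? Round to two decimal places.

0.09

Disattenuated r = 0.18 / √(0.57 × 0.65) = 0.18 / 0.6087 = 0.2957.
Shared true-score variance = 0.2957² = 0.0874 ≈ 0.09.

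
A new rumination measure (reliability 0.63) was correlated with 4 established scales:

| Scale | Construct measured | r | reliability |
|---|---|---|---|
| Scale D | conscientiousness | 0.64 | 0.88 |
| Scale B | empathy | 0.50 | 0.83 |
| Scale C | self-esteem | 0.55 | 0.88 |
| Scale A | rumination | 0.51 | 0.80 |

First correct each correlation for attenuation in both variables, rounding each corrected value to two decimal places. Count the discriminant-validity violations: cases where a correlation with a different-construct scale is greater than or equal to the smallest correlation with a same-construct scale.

Disattenuated r (r / √(r_scale · r_new)):
  Scale D (disc): 0.64 / √(0.88·0.63) = 0.86
  Scale B (disc): 0.50 / √(0.83·0.63) = 0.69
  Scale C (disc): 0.55 / √(0.88·0.63) = 0.74
  Scale A (conv): 0.51 / √(0.80·0.63) = 0.72
Smallest convergent = 0.72. Discriminant values: 0.86, 0.69, 0.74; count ≥ 0.72 → 2.

2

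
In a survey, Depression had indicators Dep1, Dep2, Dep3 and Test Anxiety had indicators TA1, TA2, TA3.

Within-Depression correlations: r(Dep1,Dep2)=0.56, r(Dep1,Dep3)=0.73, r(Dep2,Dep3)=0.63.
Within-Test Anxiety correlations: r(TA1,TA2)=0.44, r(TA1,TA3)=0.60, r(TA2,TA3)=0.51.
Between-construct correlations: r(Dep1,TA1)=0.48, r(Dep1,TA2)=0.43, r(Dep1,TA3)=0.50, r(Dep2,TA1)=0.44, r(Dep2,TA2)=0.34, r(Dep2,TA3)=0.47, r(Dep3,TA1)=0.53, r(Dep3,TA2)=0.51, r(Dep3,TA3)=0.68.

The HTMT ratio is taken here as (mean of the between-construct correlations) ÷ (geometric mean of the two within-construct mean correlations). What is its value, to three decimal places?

0.846

Mean heterotrait r = 4.38/9 = 0.4867.
Mean within-Dep = 1.92/3 = 0.6400; mean within-TA = 1.55/3 = 0.5167.
Geometric mean = √(0.6400 × 0.5167) = 0.5751.
HTMT = 0.4867 / 0.5751 = 0.846.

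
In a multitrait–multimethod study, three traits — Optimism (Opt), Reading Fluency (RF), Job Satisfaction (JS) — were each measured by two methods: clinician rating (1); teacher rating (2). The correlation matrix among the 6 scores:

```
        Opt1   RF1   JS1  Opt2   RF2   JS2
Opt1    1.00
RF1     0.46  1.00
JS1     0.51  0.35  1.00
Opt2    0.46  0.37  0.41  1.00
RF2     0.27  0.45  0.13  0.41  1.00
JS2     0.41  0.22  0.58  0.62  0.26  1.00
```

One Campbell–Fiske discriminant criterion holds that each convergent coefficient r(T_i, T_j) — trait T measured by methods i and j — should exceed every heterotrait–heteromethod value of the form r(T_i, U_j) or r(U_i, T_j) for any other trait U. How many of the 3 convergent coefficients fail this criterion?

0

Convergent coefficients and their comparison sets:
Opt (methods 1·2): 0.46 vs {0.27, 0.37, 0.41, 0.41} → pass.
RF (methods 1·2): 0.45 vs {0.37, 0.27, 0.22, 0.13} → pass.
JS (methods 1·2): 0.58 vs {0.41, 0.41, 0.13, 0.22} → pass.
0 of 3 fail.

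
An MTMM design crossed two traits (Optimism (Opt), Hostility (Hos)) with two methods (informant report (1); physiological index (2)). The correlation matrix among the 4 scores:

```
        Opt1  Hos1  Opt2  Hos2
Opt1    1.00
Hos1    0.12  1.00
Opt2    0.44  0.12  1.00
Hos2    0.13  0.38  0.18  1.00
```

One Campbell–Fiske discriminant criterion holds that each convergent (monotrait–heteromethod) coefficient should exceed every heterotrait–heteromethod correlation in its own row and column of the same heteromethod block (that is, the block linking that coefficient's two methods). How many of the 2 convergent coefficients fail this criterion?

0

Checking each validity diagonal entry against its comparison values:
Opt (methods 1·2): 0.44 vs {0.13, 0.12} → pass.
Hos (methods 1·2): 0.38 vs {0.12, 0.13} → pass.
0 of 2 fail.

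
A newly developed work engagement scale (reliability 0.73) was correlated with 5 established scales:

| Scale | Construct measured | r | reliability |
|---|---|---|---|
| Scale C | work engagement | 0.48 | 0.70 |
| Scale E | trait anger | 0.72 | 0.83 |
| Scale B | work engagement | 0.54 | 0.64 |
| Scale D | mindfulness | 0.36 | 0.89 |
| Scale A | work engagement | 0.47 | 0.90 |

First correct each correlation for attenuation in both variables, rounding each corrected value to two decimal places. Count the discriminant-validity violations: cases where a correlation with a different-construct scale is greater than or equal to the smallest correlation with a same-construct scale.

1

Disattenuated r (r / √(r_scale · r_new)):
  Scale C (conv): 0.48 / √(0.70·0.73) = 0.67
  Scale E (disc): 0.72 / √(0.83·0.73) = 0.92
  Scale B (conv): 0.54 / √(0.64·0.73) = 0.79
  Scale D (disc): 0.36 / √(0.89·0.73) = 0.45
  Scale A (conv): 0.47 / √(0.90·0.73) = 0.58
Smallest convergent = 0.58. Discriminant values: 0.92, 0.45; count ≥ 0.58 → 1.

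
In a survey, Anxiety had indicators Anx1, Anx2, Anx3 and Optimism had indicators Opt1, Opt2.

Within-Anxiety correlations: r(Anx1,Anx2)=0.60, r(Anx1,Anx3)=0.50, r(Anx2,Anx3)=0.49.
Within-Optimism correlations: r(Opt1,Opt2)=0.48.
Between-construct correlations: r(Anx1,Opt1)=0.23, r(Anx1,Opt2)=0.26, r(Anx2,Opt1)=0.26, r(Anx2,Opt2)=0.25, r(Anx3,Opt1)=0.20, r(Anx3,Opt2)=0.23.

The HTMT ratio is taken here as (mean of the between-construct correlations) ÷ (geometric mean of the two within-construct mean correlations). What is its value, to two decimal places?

0.47

Mean between = 1.43/6 = 0.2383.
Mean within-Anx = 1.59/3 = 0.5300; mean within-Opt = 0.48/1 = 0.4800.
Geometric mean = √(0.5300 × 0.4800) = 0.5044.
HTMT = 0.2383 / 0.5044 = 0.47.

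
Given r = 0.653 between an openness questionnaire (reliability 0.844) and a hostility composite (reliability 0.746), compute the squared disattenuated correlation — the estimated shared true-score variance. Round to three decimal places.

Disattenuated r = 0.653 / √(0.844 × 0.746) = 0.653 / 0.7935 = 0.8229.
Shared true-score variance = 0.8229² = 0.6772 ≈ 0.677.

0.677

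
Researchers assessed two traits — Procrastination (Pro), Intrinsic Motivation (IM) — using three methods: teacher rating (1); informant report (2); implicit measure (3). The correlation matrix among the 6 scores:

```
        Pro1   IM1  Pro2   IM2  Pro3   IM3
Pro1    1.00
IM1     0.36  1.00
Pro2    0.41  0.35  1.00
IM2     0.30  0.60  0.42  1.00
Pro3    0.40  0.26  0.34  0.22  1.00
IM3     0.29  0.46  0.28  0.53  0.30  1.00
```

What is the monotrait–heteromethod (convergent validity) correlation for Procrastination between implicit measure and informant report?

0.34

Same trait (Pro), different methods: r(Pro3, Pro2) = 0.34.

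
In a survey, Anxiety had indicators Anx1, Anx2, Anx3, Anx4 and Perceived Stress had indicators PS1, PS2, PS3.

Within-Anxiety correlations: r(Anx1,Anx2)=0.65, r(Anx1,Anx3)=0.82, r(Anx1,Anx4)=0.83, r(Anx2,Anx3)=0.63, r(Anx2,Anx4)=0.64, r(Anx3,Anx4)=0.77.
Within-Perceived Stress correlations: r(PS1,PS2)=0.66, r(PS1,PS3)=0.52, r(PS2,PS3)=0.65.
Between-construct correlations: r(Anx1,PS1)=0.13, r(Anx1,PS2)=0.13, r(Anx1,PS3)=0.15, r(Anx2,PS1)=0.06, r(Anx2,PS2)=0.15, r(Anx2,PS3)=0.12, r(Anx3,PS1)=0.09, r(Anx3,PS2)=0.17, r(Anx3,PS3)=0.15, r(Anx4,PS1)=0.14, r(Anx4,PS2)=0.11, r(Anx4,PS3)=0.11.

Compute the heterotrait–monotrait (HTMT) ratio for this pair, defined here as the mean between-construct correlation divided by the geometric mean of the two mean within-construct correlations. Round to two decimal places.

0.19

Mean heterotrait r = 1.51/12 = 0.1258.
Mean within-Anx = 4.34/6 = 0.7233; mean within-PS = 1.83/3 = 0.6100.
Geometric mean = √(0.7233 × 0.6100) = 0.6642.
HTMT = 0.1258 / 0.6642 = 0.19.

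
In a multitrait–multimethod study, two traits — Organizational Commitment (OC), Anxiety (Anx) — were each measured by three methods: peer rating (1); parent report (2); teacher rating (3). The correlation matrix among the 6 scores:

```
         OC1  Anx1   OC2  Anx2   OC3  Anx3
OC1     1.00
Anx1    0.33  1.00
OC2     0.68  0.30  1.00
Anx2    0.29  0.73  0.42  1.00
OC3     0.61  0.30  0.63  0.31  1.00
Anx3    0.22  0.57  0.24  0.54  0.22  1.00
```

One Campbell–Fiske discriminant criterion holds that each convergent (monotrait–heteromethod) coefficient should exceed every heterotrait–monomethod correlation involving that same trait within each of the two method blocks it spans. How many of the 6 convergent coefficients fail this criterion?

0

Each convergent coefficient versus the relevant comparison correlations:
OC (methods 1·2): 0.68 vs {0.33, 0.42} → pass.
OC (methods 1·3): 0.61 vs {0.33, 0.22} → pass.
OC (methods 2·3): 0.63 vs {0.42, 0.22} → pass.
Anx (methods 1·2): 0.73 vs {0.33, 0.42} → pass.
Anx (methods 1·3): 0.57 vs {0.33, 0.22} → pass.
Anx (methods 2·3): 0.54 vs {0.42, 0.22} → pass.
0 of 6 fail.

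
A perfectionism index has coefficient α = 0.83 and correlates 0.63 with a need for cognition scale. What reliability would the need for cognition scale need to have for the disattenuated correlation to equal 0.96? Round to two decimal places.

0.52

r_true = r_obs / √(r_xx · r_yy) ⇒ 0.96 = 0.63 / √(0.83 · r_yy).
√(0.83 · r_yy) = 0.63 / 0.96 = 0.6563; 0.83 · r_yy = 0.4307; r_yy = 0.4307 / 0.83 ≈ 0.52.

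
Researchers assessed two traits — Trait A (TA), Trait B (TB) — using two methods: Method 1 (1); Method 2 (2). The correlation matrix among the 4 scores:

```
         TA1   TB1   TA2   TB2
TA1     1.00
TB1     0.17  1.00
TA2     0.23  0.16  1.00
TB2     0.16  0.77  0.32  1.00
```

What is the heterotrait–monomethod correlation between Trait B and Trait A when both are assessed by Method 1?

Different traits, same method: r(TB1, TA1) = 0.17.

0.17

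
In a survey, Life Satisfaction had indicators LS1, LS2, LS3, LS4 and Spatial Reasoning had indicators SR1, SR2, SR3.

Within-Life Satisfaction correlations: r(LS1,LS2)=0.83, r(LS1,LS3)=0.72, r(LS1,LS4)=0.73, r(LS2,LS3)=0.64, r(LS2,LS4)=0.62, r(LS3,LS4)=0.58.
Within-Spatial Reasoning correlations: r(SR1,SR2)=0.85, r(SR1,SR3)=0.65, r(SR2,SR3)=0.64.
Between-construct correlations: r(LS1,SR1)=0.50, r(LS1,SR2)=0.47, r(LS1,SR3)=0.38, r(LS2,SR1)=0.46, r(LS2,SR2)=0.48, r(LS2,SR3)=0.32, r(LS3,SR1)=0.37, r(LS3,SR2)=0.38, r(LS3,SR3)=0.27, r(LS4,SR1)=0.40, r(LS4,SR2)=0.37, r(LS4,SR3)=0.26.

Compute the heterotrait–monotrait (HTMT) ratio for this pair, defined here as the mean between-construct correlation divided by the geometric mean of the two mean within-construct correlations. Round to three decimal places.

Mean between = 4.66/12 = 0.3883.
Mean within-LS = 4.12/6 = 0.6867; mean within-SR = 2.14/3 = 0.7133.
Geometric mean = √(0.6867 × 0.7133) = 0.6999.
HTMT = 0.3883 / 0.6999 = 0.555.

0.555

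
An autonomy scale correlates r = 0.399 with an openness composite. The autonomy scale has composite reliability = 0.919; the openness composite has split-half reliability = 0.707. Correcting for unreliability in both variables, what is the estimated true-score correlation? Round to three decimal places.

r_true = r_obs / √(r_xx · r_yy) = 0.399 / √(0.919 × 0.707) = 0.399 / √0.649733 = 0.399 / 0.8061 ≈ 0.495.

0.495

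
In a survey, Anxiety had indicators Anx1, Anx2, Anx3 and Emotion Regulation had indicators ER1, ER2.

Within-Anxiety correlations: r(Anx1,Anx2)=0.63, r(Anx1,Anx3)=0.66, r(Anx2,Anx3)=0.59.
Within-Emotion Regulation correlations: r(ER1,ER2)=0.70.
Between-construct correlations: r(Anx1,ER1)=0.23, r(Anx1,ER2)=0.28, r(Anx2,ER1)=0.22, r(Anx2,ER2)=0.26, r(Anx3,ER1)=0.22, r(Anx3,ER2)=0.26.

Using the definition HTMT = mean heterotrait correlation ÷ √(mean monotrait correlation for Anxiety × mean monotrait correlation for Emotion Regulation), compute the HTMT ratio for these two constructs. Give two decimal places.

Mean heterotrait r = 1.47/6 = 0.2450.
Mean within-Anx = 1.88/3 = 0.6267; mean within-ER = 0.70/1 = 0.7000.
Geometric mean = √(0.6267 × 0.7000) = 0.6623.
HTMT = 0.2450 / 0.6623 = 0.37.

0.37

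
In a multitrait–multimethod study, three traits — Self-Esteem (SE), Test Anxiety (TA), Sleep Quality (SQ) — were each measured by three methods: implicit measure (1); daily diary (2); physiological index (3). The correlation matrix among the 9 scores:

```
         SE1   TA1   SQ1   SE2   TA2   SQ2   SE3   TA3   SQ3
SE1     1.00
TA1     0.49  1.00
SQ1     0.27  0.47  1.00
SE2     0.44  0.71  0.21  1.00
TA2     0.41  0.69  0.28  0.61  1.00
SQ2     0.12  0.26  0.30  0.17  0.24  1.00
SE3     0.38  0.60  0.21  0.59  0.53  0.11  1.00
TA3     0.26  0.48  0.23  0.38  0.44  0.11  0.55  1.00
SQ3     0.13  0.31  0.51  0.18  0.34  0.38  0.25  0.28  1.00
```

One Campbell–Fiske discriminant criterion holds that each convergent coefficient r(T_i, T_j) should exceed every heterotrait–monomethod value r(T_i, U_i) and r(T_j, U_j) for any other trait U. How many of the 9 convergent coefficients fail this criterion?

6

Convergent coefficients and their comparison sets:
SE (methods 1·2): 0.44 vs {0.49, 0.61, 0.27, 0.17} → fail.
SE (methods 1·3): 0.38 vs {0.49, 0.55, 0.27, 0.25} → fail.
SE (methods 2·3): 0.59 vs {0.61, 0.55, 0.17, 0.25} → fail.
TA (methods 1·2): 0.69 vs {0.49, 0.61, 0.47, 0.24} → pass.
TA (methods 1·3): 0.48 vs {0.49, 0.55, 0.47, 0.28} → fail.
TA (methods 2·3): 0.44 vs {0.61, 0.55, 0.24, 0.28} → fail.
SQ (methods 1·2): 0.30 vs {0.27, 0.17, 0.47, 0.24} → fail.
SQ (methods 1·3): 0.51 vs {0.27, 0.25, 0.47, 0.28} → pass.
SQ (methods 2·3): 0.38 vs {0.17, 0.25, 0.24, 0.28} → pass.
6 of 9 fail.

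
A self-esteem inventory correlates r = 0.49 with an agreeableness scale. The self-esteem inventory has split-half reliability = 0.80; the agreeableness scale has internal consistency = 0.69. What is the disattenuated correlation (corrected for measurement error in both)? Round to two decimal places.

r_true = r_obs / √(r_xx · r_yy) = 0.49 / √(0.80 × 0.69) = 0.49 / √0.5520 = 0.49 / 0.7430 ≈ 0.66.

0.66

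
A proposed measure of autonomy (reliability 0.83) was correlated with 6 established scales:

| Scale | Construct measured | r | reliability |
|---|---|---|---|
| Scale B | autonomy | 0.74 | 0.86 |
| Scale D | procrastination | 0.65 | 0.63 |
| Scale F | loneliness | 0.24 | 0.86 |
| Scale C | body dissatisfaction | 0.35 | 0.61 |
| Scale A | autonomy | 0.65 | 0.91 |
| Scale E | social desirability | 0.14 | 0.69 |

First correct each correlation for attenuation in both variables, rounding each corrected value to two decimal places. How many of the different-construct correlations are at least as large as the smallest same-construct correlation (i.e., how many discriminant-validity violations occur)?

1

Disattenuated r (r / √(r_scale · r_new)):
  Scale B (conv): 0.74 / √(0.86·0.83) = 0.88
  Scale D (disc): 0.65 / √(0.63·0.83) = 0.90
  Scale F (disc): 0.24 / √(0.86·0.83) = 0.28
  Scale C (disc): 0.35 / √(0.61·0.83) = 0.49
  Scale A (conv): 0.65 / √(0.91·0.83) = 0.75
  Scale E (disc): 0.14 / √(0.69·0.83) = 0.18
Smallest convergent = 0.75. Discriminant values: 0.90, 0.28, 0.49, 0.18; count ≥ 0.75 → 1.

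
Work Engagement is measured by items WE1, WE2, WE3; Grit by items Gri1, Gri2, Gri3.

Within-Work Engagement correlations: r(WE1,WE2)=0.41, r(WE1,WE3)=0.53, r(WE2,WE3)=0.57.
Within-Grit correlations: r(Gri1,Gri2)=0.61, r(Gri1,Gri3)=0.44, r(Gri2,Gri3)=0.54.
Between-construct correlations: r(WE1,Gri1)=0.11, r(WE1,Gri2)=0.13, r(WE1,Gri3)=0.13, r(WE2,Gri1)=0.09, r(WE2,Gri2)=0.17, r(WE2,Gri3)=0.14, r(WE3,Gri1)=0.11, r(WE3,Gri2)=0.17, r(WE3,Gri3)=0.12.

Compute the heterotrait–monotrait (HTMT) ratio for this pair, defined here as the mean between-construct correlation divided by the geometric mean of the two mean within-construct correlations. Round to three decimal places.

0.252

Mean heterotrait r = 1.17/9 = 0.1300.
Mean within-WE = 1.51/3 = 0.5033; mean within-Gri = 1.59/3 = 0.5300.
Geometric mean = √(0.5033 × 0.5300) = 0.5165.
HTMT = 0.1300 / 0.5165 = 0.252.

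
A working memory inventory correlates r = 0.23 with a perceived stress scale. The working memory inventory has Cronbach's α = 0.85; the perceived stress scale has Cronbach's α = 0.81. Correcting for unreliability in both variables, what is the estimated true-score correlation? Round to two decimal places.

r_true = r_obs / √(r_xx · r_yy) = 0.23 / √(0.85 × 0.81) = 0.23 / √0.6885 = 0.23 / 0.8298 ≈ 0.28.

0.28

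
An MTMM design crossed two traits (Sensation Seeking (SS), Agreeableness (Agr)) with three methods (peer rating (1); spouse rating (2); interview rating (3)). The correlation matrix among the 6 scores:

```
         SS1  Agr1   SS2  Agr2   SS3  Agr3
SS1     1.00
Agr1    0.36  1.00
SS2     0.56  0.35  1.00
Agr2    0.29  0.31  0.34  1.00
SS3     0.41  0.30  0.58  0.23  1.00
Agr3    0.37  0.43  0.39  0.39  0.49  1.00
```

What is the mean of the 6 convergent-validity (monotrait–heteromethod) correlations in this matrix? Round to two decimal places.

Convergent values: 0.56, 0.41, 0.58, 0.31, 0.43, 0.39; mean = 2.68/6 = 0.45.

0.45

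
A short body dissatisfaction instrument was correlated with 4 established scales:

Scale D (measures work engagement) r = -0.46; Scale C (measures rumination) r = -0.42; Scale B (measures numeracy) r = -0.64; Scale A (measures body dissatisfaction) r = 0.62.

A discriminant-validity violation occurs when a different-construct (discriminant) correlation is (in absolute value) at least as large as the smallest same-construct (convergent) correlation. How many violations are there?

Convergent (same construct = body dissatisfaction): Scale A.
Smallest convergent = 0.62. Discriminant |r|: 0.46, 0.42, 0.64; count ≥ 0.62 → 1.

1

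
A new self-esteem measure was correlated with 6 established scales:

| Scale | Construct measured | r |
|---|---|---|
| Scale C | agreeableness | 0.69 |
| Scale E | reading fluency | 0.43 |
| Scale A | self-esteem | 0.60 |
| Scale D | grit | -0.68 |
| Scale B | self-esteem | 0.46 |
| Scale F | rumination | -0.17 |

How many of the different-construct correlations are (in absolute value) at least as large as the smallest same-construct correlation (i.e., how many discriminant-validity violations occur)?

2

Convergent (same construct = self-esteem): Scale A, Scale B.
Smallest convergent = 0.46. Discriminant |r|: 0.69, 0.43, 0.68, 0.17; count ≥ 0.46 → 2.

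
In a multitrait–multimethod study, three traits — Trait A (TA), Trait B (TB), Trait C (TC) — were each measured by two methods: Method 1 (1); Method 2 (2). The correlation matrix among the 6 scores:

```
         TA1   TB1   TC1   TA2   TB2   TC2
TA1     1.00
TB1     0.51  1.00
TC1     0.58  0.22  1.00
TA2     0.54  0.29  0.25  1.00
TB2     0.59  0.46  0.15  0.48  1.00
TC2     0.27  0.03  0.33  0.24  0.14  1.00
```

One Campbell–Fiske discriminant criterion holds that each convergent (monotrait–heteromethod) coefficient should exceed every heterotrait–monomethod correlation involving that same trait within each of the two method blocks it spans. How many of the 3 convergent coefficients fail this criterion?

Each convergent coefficient versus the relevant comparison correlations:
TA (methods 1·2): 0.54 vs {0.51, 0.48, 0.58, 0.24} → fail.
TB (methods 1·2): 0.46 vs {0.51, 0.48, 0.22, 0.14} → fail.
TC (methods 1·2): 0.33 vs {0.58, 0.24, 0.22, 0.14} → fail.
3 of 3 fail.

3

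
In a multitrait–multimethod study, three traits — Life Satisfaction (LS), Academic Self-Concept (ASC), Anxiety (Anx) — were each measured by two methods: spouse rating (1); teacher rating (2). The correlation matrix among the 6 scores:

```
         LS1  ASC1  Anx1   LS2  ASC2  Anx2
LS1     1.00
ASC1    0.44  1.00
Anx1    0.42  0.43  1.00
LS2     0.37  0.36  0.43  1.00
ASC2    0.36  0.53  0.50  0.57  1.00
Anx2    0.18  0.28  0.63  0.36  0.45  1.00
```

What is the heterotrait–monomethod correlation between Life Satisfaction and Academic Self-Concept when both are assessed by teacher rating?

Different traits, same method: r(LS2, ASC2) = 0.57.

0.57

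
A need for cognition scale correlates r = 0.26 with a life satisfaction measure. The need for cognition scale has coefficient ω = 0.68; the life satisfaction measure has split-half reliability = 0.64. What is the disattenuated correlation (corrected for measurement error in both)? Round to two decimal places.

r_true = r_obs / √(r_xx · r_yy) = 0.26 / √(0.68 × 0.64) = 0.26 / √0.4352 = 0.26 / 0.6597 ≈ 0.39.

0.39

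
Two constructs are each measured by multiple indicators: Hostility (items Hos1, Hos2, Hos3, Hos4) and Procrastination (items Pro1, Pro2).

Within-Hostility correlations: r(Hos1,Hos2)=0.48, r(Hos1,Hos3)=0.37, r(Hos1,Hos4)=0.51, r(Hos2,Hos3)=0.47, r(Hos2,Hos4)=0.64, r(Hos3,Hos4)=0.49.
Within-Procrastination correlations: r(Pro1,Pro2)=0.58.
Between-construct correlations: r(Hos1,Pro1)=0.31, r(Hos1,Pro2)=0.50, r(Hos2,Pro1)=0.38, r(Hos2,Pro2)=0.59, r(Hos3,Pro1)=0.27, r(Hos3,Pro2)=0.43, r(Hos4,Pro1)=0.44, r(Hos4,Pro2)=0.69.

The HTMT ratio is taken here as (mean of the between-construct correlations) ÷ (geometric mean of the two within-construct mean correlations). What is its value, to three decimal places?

0.844

Mean between = 3.61/8 = 0.4513.
Mean within-Hos = 2.96/6 = 0.4933; mean within-Pro = 0.58/1 = 0.5800.
Geometric mean = √(0.4933 × 0.5800) = 0.5349.
HTMT = 0.4513 / 0.5349 = 0.844.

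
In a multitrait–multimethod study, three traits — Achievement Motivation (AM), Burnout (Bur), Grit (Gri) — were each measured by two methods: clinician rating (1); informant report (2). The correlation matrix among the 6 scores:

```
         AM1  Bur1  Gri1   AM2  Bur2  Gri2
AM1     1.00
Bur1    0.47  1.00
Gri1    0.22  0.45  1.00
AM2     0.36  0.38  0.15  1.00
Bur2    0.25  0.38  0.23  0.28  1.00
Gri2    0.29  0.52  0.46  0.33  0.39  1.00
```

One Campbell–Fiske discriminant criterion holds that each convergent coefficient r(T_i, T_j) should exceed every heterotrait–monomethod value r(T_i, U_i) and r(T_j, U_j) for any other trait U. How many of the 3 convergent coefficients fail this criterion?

2

Checking each validity diagonal entry against its comparison values:
AM (methods 1·2): 0.36 vs {0.47, 0.28, 0.22, 0.33} → fail.
Bur (methods 1·2): 0.38 vs {0.47, 0.28, 0.45, 0.39} → fail.
Gri (methods 1·2): 0.46 vs {0.22, 0.33, 0.45, 0.39} → pass.
2 of 3 fail.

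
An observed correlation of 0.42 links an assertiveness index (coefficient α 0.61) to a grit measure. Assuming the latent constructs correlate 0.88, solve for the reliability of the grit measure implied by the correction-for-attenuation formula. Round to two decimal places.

0.37

r_true = r_obs / √(r_xx · r_yy) ⇒ 0.88 = 0.42 / √(0.61 · r_yy).
√(0.61 · r_yy) = 0.42 / 0.88 = 0.4773; 0.61 · r_yy = 0.2278; r_yy = 0.2278 / 0.61 ≈ 0.37.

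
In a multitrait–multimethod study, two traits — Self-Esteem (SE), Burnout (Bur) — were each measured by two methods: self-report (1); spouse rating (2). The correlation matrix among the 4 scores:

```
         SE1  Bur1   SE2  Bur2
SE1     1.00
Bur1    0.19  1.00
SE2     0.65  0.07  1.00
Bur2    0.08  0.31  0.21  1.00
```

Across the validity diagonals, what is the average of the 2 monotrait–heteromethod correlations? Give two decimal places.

0.48

Convergent values: 0.65, 0.31; mean = 0.96/2 = 0.48.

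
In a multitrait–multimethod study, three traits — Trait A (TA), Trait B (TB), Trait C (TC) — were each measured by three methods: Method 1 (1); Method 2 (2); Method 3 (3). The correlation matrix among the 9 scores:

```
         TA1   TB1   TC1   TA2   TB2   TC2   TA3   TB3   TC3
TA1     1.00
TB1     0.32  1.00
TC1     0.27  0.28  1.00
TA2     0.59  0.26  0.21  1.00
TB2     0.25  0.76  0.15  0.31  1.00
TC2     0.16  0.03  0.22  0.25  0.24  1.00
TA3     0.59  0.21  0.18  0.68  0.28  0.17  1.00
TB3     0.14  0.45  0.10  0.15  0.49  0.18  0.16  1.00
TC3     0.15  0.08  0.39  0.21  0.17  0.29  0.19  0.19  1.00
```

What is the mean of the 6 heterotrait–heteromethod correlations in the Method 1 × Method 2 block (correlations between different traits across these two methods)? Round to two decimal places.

0.18

HTHM values (method 1 × method 2): 0.25, 0.16, 0.26, 0.03, 0.21, 0.15; mean = 1.06/6 = 0.18.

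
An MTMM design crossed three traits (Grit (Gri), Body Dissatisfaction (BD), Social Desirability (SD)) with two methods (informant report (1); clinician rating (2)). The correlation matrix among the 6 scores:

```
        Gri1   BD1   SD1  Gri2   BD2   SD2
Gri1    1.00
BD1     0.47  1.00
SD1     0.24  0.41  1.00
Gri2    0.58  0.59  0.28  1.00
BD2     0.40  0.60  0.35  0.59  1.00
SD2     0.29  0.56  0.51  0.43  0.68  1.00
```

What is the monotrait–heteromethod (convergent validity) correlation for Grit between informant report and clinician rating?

0.58

Same trait (Gri), different methods: r(Gri1, Gri2) = 0.58.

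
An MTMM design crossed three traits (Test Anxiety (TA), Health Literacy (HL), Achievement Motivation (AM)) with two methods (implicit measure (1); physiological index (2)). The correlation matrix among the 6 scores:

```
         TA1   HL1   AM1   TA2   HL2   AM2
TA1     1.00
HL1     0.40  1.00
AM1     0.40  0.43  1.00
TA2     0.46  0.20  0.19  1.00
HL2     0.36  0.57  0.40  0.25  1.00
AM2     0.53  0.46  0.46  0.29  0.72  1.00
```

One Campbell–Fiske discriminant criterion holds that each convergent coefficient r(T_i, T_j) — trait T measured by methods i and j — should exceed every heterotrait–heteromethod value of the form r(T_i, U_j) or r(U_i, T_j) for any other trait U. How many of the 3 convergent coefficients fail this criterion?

Each convergent coefficient versus the relevant comparison correlations:
TA (methods 1·2): 0.46 vs {0.36, 0.20, 0.53, 0.19} → fail.
HL (methods 1·2): 0.57 vs {0.20, 0.36, 0.46, 0.40} → pass.
AM (methods 1·2): 0.46 vs {0.19, 0.53, 0.40, 0.46} → fail.
2 of 3 fail.

2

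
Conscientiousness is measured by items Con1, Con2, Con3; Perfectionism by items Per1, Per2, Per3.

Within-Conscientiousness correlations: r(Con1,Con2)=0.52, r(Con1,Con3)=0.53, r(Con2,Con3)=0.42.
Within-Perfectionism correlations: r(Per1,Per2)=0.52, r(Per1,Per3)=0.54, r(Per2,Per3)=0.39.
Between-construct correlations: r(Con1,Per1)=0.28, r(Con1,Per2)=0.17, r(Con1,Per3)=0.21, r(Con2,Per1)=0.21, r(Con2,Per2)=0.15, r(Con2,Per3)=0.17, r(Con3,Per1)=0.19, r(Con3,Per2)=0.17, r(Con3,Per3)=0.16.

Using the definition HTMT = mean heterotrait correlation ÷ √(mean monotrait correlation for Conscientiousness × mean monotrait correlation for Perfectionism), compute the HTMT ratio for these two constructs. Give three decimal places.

Mean between = 1.71/9 = 0.1900.
Mean within-Con = 1.47/3 = 0.4900; mean within-Per = 1.45/3 = 0.4833.
Geometric mean = √(0.4900 × 0.4833) = 0.4866.
HTMT = 0.1900 / 0.4866 = 0.390.

0.390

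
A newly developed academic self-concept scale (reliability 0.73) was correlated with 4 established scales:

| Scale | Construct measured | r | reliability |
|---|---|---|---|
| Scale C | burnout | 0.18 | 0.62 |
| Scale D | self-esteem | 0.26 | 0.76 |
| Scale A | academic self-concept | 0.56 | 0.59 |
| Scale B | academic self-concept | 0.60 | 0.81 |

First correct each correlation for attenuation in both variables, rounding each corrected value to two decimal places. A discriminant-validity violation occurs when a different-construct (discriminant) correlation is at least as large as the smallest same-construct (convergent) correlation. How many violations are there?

0

Disattenuated r (r / √(r_scale · r_new)):
  Scale C (disc): 0.18 / √(0.62·0.73) = 0.27
  Scale D (disc): 0.26 / √(0.76·0.73) = 0.35
  Scale A (conv): 0.56 / √(0.59·0.73) = 0.85
  Scale B (conv): 0.60 / √(0.81·0.73) = 0.78
Smallest convergent = 0.78. Discriminant values: 0.27, 0.35; count ≥ 0.78 → 0.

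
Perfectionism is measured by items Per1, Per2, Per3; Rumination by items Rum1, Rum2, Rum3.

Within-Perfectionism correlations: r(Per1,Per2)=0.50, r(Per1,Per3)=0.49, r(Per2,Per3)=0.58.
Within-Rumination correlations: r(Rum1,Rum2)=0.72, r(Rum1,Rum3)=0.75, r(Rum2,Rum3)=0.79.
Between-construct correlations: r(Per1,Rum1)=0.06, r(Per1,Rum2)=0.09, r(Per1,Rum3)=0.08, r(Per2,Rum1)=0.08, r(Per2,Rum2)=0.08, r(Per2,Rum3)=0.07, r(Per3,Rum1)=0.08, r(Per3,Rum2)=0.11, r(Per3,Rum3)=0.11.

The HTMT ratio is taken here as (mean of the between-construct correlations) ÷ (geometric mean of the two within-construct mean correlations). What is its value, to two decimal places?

0.13

Between-construct mean = 0.76/9 = 0.0844.
Mean within-Per = 1.57/3 = 0.5233; mean within-Rum = 2.26/3 = 0.7533.
Geometric mean = √(0.5233 × 0.7533) = 0.6279.
HTMT = 0.0844 / 0.6279 = 0.13.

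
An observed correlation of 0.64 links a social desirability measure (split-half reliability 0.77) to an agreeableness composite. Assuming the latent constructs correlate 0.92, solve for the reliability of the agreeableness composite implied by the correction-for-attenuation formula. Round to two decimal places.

r_true = r_obs / √(r_xx · r_yy) ⇒ 0.92 = 0.64 / √(0.77 · r_yy).
√(0.77 · r_yy) = 0.64 / 0.92 = 0.6957; 0.77 · r_yy = 0.4840; r_yy = 0.4840 / 0.77 ≈ 0.63.

0.63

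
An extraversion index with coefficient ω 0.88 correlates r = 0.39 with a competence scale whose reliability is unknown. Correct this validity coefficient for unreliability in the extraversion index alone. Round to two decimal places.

Single correction: r_c = r_obs / √r_xx = 0.39 / √0.88 = 0.39 / 0.9381 ≈ 0.42.

0.42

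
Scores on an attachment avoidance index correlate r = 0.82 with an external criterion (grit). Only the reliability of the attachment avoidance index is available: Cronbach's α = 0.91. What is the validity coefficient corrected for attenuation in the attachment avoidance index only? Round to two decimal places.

Single correction: r_c = r_obs / √r_xx = 0.82 / √0.91 = 0.82 / 0.9539 ≈ 0.86.

0.86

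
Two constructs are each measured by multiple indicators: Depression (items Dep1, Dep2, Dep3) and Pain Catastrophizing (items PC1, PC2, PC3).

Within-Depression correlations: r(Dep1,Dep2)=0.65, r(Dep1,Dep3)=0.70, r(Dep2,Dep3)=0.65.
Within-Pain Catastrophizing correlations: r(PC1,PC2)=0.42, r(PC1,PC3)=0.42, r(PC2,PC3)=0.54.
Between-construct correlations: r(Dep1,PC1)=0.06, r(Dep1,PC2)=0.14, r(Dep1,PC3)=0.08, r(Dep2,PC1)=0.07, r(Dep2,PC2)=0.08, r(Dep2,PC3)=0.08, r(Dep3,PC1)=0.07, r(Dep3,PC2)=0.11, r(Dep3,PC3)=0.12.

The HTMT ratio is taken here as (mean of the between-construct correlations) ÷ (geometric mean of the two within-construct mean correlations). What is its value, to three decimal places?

Mean heterotrait r = 0.81/9 = 0.0900.
Mean within-Dep = 2.00/3 = 0.6667; mean within-PC = 1.38/3 = 0.4600.
Geometric mean = √(0.6667 × 0.4600) = 0.5538.
HTMT = 0.0900 / 0.5538 = 0.163.

0.163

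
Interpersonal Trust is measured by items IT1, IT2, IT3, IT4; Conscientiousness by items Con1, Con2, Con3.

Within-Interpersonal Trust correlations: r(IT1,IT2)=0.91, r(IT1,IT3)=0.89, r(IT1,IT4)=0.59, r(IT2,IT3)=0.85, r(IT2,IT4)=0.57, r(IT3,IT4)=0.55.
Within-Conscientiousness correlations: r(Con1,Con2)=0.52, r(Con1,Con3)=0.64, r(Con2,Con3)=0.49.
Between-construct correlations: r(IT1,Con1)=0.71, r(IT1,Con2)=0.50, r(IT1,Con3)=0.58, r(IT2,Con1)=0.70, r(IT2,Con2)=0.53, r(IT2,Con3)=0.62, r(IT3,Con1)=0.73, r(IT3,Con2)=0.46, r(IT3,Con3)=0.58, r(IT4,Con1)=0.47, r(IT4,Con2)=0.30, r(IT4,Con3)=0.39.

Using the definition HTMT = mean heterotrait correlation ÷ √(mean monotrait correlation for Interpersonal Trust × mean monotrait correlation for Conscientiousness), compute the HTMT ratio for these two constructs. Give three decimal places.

0.866

Mean between = 6.57/12 = 0.5475.
Mean within-IT = 4.36/6 = 0.7267; mean within-Con = 1.65/3 = 0.5500.
Geometric mean = √(0.7267 × 0.5500) = 0.6322.
HTMT = 0.5475 / 0.6322 = 0.866.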